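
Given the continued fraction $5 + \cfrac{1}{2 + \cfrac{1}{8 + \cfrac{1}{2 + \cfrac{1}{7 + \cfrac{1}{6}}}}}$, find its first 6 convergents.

5/1, 11/2, 93/17, 197/36, 1472/269, 9029/1650

Using the convergent recurrence p_i = a_i*p_{i-1} + p_{i-2}, q_i = a_i*q_{i-1} + q_{i-2} with p_{-2}=0, p_{-1}=1, q_{-2}=1, q_{-1}=0:
  i=0: a_0=5, p_0 = 5*1 + 0 = 5, q_0 = 5*0 + 1 = 1.
  i=1: a_1=2, p_1 = 2*5 + 1 = 11, q_1 = 2*1 + 0 = 2.
  i=2: a_2=8, p_2 = 8*11 + 5 = 93, q_2 = 8*2 + 1 = 17.
  i=3: a_3=2, p_3 = 2*93 + 11 = 197, q_3 = 2*17 + 2 = 36.
  i=4: a_4=7, p_4 = 7*197 + 93 = 1472, q_4 = 7*36 + 17 = 269.
  i=5: a_5=6, p_5 = 6*1472 + 197 = 9029, q_5 = 6*269 + 36 = 1650.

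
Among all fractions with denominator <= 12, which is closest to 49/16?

37/12

Expand x = 49/16 as a continued fraction with the Euclidean algorithm:
  49 = 3*16 + 1, so a_0 = 3.
  16 = 16*1 + 0, so a_1 = 16.
so x = [3; 16].
Convergents (p_i = a_i*p_{i-1} + p_{i-2}, q_i = a_i*q_{i-1} + q_{i-2} with p_{-2}=0, p_{-1}=1, q_{-2}=1, q_{-1}=0), until the denominator exceeds 12:
  i=0: a_0=3, p_0 = 3*1 + 0 = 3, q_0 = 3*0 + 1 = 1.
  i=1: a_1=16, p_1 = 16*3 + 1 = 49, q_1 = 16*1 + 0 = 16.
q_1 = 16 > 12, so the last convergent with denominator <= 12 is p_0/q_0 = 3/1.
The closest fraction with denominator <= 12 is either p_0/q_0 or the intermediate fraction (k*p_0 + p_{-1})/(k*q_0 + q_{-1}) with the largest k >= 1 whose denominator stays <= 12; these approach x as k grows, and every other convergent or intermediate fraction in range is farther away.
Largest k: floor((12 - q_{-1})/q_0) = floor((12 - 0)/1) = 12 (using the seeds p_{-1} = 1, q_{-1} = 0).
That gives (12*3 + 1)/(12*1 + 0) = 37/12.
Compare the errors: |x - 3/1| = |49*1 - 3*16|/(16*1) = 1/16, and |x - 37/12| = |49*12 - 37*16|/(16*12) = 4/192.
Cross-multiplying, 4*16 = 64 < 192 = 1*192, so 4/192 is smaller: the intermediate fraction 37/12 is closer to x than 3/1.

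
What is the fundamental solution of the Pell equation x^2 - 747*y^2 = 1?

(x, y) = (82, 3)

First expand sqrt(747) as a continued fraction. With x_i = (sqrt(747) + m_i)/d_i and (m_0, d_0) = (0, 1): a_0 = floor(sqrt(747)) = 27, since 27^2 = 729 <= 747 < 784 = 28^2.
Iterate m_{i+1} = d_i*a_i - m_i, d_{i+1} = (747 - m_{i+1}^2)/d_i, a_{i+1} = floor((a_0 + m_{i+1})/d_{i+1}):
  m_1 = 1*27 - 0 = 27, d_1 = (747 - 27^2)/1 = 18/1 = 18, a_1 = floor((27 + 27)/18) = 3.
  m_2 = 18*3 - 27 = 27, d_2 = (747 - 27^2)/18 = 18/18 = 1, a_2 = floor((27 + 27)/1) = 54.
  m_3 = 1*54 - 27 = 27, d_3 = (747 - 27^2)/1 = 18/1 = 18: (m_3, d_3) = (m_1, d_1) = (27, 18), so from here the quotients repeat a_1, a_2; the period length is 2.
So sqrt(747) = [27; (3, 54)] with period length k = 2.
k is even, so the fundamental solution of x^2 - 747y^2 = 1 is (p_{k-1}, q_{k-1}) = (p_1, q_1); compute convergents through index 1.
Convergents (p_i = a_i*p_{i-1} + p_{i-2}, q_i = a_i*q_{i-1} + q_{i-2} with p_{-2}=0, p_{-1}=1, q_{-2}=1, q_{-1}=0):
  i=0: a_0=27, p_0 = 27*1 + 0 = 27, q_0 = 27*0 + 1 = 1.
  i=1: a_1=3, p_1 = 3*27 + 1 = 82, q_1 = 3*1 + 0 = 3.
Check: 82^2 - 747*3^2 = 6724 - 6723 = 1, so (x, y) = (82, 3) solves the equation, and by the theorem it is the least positive solution.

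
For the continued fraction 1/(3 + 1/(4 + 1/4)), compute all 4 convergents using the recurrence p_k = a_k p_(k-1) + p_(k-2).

Using the convergent recurrence p_i = a_i*p_{i-1} + p_{i-2}, q_i = a_i*q_{i-1} + q_{i-2} with p_{-2}=0, p_{-1}=1, q_{-2}=1, q_{-1}=0:
  i=0: a_0=0, p_0 = 0*1 + 0 = 0, q_0 = 0*0 + 1 = 1.
  i=1: a_1=3, p_1 = 3*0 + 1 = 1, q_1 = 3*1 + 0 = 3.
  i=2: a_2=4, p_2 = 4*1 + 0 = 4, q_2 = 4*3 + 1 = 13.
  i=3: a_3=4, p_3 = 4*4 + 1 = 17, q_3 = 4*13 + 3 = 55.

0/1, 1/3, 4/13, 17/55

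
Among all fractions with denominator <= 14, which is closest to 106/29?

Expand x = 106/29 as a continued fraction with the Euclidean algorithm:
  106 = 3*29 + 19, so a_0 = 3.
  29 = 1*19 + 10, so a_1 = 1.
  19 = 1*10 + 9, so a_2 = 1.
  10 = 1*9 + 1, so a_3 = 1.
  9 = 9*1 + 0, so a_4 = 9.
so x = [3; 1, 1, 1, 9].
Convergents (p_i = a_i*p_{i-1} + p_{i-2}, q_i = a_i*q_{i-1} + q_{i-2} with p_{-2}=0, p_{-1}=1, q_{-2}=1, q_{-1}=0), until the denominator exceeds 14:
  i=0: a_0=3, p_0 = 3*1 + 0 = 3, q_0 = 3*0 + 1 = 1.
  i=1: a_1=1, p_1 = 1*3 + 1 = 4, q_1 = 1*1 + 0 = 1.
  i=2: a_2=1, p_2 = 1*4 + 3 = 7, q_2 = 1*1 + 1 = 2.
  i=3: a_3=1, p_3 = 1*7 + 4 = 11, q_3 = 1*2 + 1 = 3.
  i=4: a_4=9, p_4 = 9*11 + 7 = 106, q_4 = 9*3 + 2 = 29.
q_4 = 29 > 14, so the last convergent with denominator <= 14 is p_3/q_3 = 11/3.
The closest fraction with denominator <= 14 is either p_3/q_3 or the intermediate fraction (k*p_3 + p_2)/(k*q_3 + q_2) with the largest k >= 1 whose denominator stays <= 14; these approach x as k grows, and every other convergent or intermediate fraction in range is farther away.
Largest k: floor((14 - q_2)/q_3) = floor((14 - 2)/3) = 4.
That gives (4*11 + 7)/(4*3 + 2) = 51/14.
Compare the errors: |x - 11/3| = |106*3 - 11*29|/(29*3) = 1/87, and |x - 51/14| = |106*14 - 51*29|/(29*14) = 5/406.
Cross-multiplying, 1*406 = 406 < 435 = 5*87, so 1/87 is smaller: the convergent 11/3 is closer to x than 51/14.

11/3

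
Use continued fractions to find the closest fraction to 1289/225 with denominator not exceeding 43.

Expand x = 1289/225 as a continued fraction with the Euclidean algorithm:
  1289 = 5*225 + 164, so a_0 = 5.
  225 = 1*164 + 61, so a_1 = 1.
  164 = 2*61 + 42, so a_2 = 2.
  61 = 1*42 + 19, so a_3 = 1.
  42 = 2*19 + 4, so a_4 = 2.
  19 = 4*4 + 3, so a_5 = 4.
  4 = 1*3 + 1, so a_6 = 1.
  3 = 3*1 + 0, so a_7 = 3.
so x = [5; 1, 2, 1, 2, 4, 1, 3].
Convergents (p_i = a_i*p_{i-1} + p_{i-2}, q_i = a_i*q_{i-1} + q_{i-2} with p_{-2}=0, p_{-1}=1, q_{-2}=1, q_{-1}=0), until the denominator exceeds 43:
  i=0: a_0=5, p_0 = 5*1 + 0 = 5, q_0 = 5*0 + 1 = 1.
  i=1: a_1=1, p_1 = 1*5 + 1 = 6, q_1 = 1*1 + 0 = 1.
  i=2: a_2=2, p_2 = 2*6 + 5 = 17, q_2 = 2*1 + 1 = 3.
  i=3: a_3=1, p_3 = 1*17 + 6 = 23, q_3 = 1*3 + 1 = 4.
  i=4: a_4=2, p_4 = 2*23 + 17 = 63, q_4 = 2*4 + 3 = 11.
  i=5: a_5=4, p_5 = 4*63 + 23 = 275, q_5 = 4*11 + 4 = 48.
q_5 = 48 > 43, so the last convergent with denominator <= 43 is p_4/q_4 = 63/11.
The closest fraction with denominator <= 43 is either p_4/q_4 or the intermediate fraction (k*p_4 + p_3)/(k*q_4 + q_3) with the largest k >= 1 whose denominator stays <= 43; these approach x as k grows, and every other convergent or intermediate fraction in range is farther away.
Largest k: floor((43 - q_3)/q_4) = floor((43 - 4)/11) = 3.
That gives (3*63 + 23)/(3*11 + 4) = 212/37.
Compare the errors: |x - 63/11| = |1289*11 - 63*225|/(225*11) = 4/2475, and |x - 212/37| = |1289*37 - 212*225|/(225*37) = 7/8325.
Cross-multiplying, 7*2475 = 17325 < 33300 = 4*8325, so 7/8325 is smaller: the intermediate fraction 212/37 is closer to x than 63/11.

212/37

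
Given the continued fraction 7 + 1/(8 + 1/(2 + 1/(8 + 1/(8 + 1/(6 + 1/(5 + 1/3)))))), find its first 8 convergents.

Using the convergent recurrence p_i = a_i*p_{i-1} + p_{i-2}, q_i = a_i*q_{i-1} + q_{i-2} with p_{-2}=0, p_{-1}=1, q_{-2}=1, q_{-1}=0:
  i=0: a_0=7, p_0 = 7*1 + 0 = 7, q_0 = 7*0 + 1 = 1.
  i=1: a_1=8, p_1 = 8*7 + 1 = 57, q_1 = 8*1 + 0 = 8.
  i=2: a_2=2, p_2 = 2*57 + 7 = 121, q_2 = 2*8 + 1 = 17.
  i=3: a_3=8, p_3 = 8*121 + 57 = 1025, q_3 = 8*17 + 8 = 144.
  i=4: a_4=8, p_4 = 8*1025 + 121 = 8321, q_4 = 8*144 + 17 = 1169.
  i=5: a_5=6, p_5 = 6*8321 + 1025 = 50951, q_5 = 6*1169 + 144 = 7158.
  i=6: a_6=5, p_6 = 5*50951 + 8321 = 263076, q_6 = 5*7158 + 1169 = 36959.
  i=7: a_7=3, p_7 = 3*263076 + 50951 = 840179, q_7 = 3*36959 + 7158 = 118035.

7/1, 57/8, 121/17, 1025/144, 8321/1169, 50951/7158, 263076/36959, 840179/118035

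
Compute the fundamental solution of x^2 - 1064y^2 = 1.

First expand sqrt(1064) as a continued fraction. With x_i = (sqrt(1064) + m_i)/d_i and (m_0, d_0) = (0, 1): a_0 = floor(sqrt(1064)) = 32, since 32^2 = 1024 <= 1064 < 1089 = 33^2.
Iterate m_{i+1} = d_i*a_i - m_i, d_{i+1} = (1064 - m_{i+1}^2)/d_i, a_{i+1} = floor((a_0 + m_{i+1})/d_{i+1}):
  m_1 = 1*32 - 0 = 32, d_1 = (1064 - 32^2)/1 = 40/1 = 40, a_1 = floor((32 + 32)/40) = 1.
  m_2 = 40*1 - 32 = 8, d_2 = (1064 - 8^2)/40 = 1000/40 = 25, a_2 = floor((32 + 8)/25) = 1.
  m_3 = 25*1 - 8 = 17, d_3 = (1064 - 17^2)/25 = 775/25 = 31, a_3 = floor((32 + 17)/31) = 1.
  m_4 = 31*1 - 17 = 14, d_4 = (1064 - 14^2)/31 = 868/31 = 28, a_4 = floor((32 + 14)/28) = 1.
  m_5 = 28*1 - 14 = 14, d_5 = (1064 - 14^2)/28 = 868/28 = 31, a_5 = floor((32 + 14)/31) = 1.
  m_6 = 31*1 - 14 = 17, d_6 = (1064 - 17^2)/31 = 775/31 = 25, a_6 = floor((32 + 17)/25) = 1.
  m_7 = 25*1 - 17 = 8, d_7 = (1064 - 8^2)/25 = 1000/25 = 40, a_7 = floor((32 + 8)/40) = 1.
  m_8 = 40*1 - 8 = 32, d_8 = (1064 - 32^2)/40 = 40/40 = 1, a_8 = floor((32 + 32)/1) = 64.
  m_9 = 1*64 - 32 = 32, d_9 = (1064 - 32^2)/1 = 40/1 = 40: (m_9, d_9) = (m_1, d_1) = (32, 40), so from here the quotients repeat a_1, ..., a_8; the period length is 8.
So sqrt(1064) = [32; (1, 1, 1, 1, 1, 1, 1, 64)] with period length k = 8.
k is even, so the fundamental solution of x^2 - 1064y^2 = 1 is (p_{k-1}, q_{k-1}) = (p_7, q_7); compute convergents through index 7.
Convergents (p_i = a_i*p_{i-1} + p_{i-2}, q_i = a_i*q_{i-1} + q_{i-2} with p_{-2}=0, p_{-1}=1, q_{-2}=1, q_{-1}=0):
  i=0: a_0=32, p_0 = 32*1 + 0 = 32, q_0 = 32*0 + 1 = 1.
  i=1: a_1=1, p_1 = 1*32 + 1 = 33, q_1 = 1*1 + 0 = 1.
  i=2: a_2=1, p_2 = 1*33 + 32 = 65, q_2 = 1*1 + 1 = 2.
  i=3: a_3=1, p_3 = 1*65 + 33 = 98, q_3 = 1*2 + 1 = 3.
  i=4: a_4=1, p_4 = 1*98 + 65 = 163, q_4 = 1*3 + 2 = 5.
  i=5: a_5=1, p_5 = 1*163 + 98 = 261, q_5 = 1*5 + 3 = 8.
  i=6: a_6=1, p_6 = 1*261 + 163 = 424, q_6 = 1*8 + 5 = 13.
  i=7: a_7=1, p_7 = 1*424 + 261 = 685, q_7 = 1*13 + 8 = 21.
Check: 685^2 - 1064*21^2 = 469225 - 469224 = 1, so (x, y) = (685, 21) solves the equation, and by the theorem it is the least positive solution.

(x, y) = (685, 21)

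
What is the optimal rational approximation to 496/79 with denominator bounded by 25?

113/18

Expand x = 496/79 as a continued fraction with the Euclidean algorithm:
  496 = 6*79 + 22, so a_0 = 6.
  79 = 3*22 + 13, so a_1 = 3.
  22 = 1*13 + 9, so a_2 = 1.
  13 = 1*9 + 4, so a_3 = 1.
  9 = 2*4 + 1, so a_4 = 2.
  4 = 4*1 + 0, so a_5 = 4.
so x = [6; 3, 1, 1, 2, 4].
Convergents (p_i = a_i*p_{i-1} + p_{i-2}, q_i = a_i*q_{i-1} + q_{i-2} with p_{-2}=0, p_{-1}=1, q_{-2}=1, q_{-1}=0), until the denominator exceeds 25:
  i=0: a_0=6, p_0 = 6*1 + 0 = 6, q_0 = 6*0 + 1 = 1.
  i=1: a_1=3, p_1 = 3*6 + 1 = 19, q_1 = 3*1 + 0 = 3.
  i=2: a_2=1, p_2 = 1*19 + 6 = 25, q_2 = 1*3 + 1 = 4.
  i=3: a_3=1, p_3 = 1*25 + 19 = 44, q_3 = 1*4 + 3 = 7.
  i=4: a_4=2, p_4 = 2*44 + 25 = 113, q_4 = 2*7 + 4 = 18.
  i=5: a_5=4, p_5 = 4*113 + 44 = 496, q_5 = 4*18 + 7 = 79.
q_5 = 79 > 25, so the last convergent with denominator <= 25 is p_4/q_4 = 113/18.
The closest fraction with denominator <= 25 is either p_4/q_4 or the intermediate fraction (k*p_4 + p_3)/(k*q_4 + q_3) with the largest k >= 1 whose denominator stays <= 25; these approach x as k grows, and every other convergent or intermediate fraction in range is farther away.
Largest k: floor((25 - q_3)/q_4) = floor((25 - 7)/18) = 1.
That gives (1*113 + 44)/(1*18 + 7) = 157/25.
Compare the errors: |x - 113/18| = |496*18 - 113*79|/(79*18) = 1/1422, and |x - 157/25| = |496*25 - 157*79|/(79*25) = 3/1975.
Cross-multiplying, 1*1975 = 1975 < 4266 = 3*1422, so 1/1422 is smaller: the convergent 113/18 is closer to x than 157/25.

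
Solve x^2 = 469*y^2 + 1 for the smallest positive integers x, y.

(x, y) = (137215, 6336)

First expand sqrt(469) as a continued fraction. With x_i = (sqrt(469) + m_i)/d_i and (m_0, d_0) = (0, 1): a_0 = floor(sqrt(469)) = 21, since 21^2 = 441 <= 469 < 484 = 22^2.
Iterate m_{i+1} = d_i*a_i - m_i, d_{i+1} = (469 - m_{i+1}^2)/d_i, a_{i+1} = floor((a_0 + m_{i+1})/d_{i+1}):
  m_1 = 1*21 - 0 = 21, d_1 = (469 - 21^2)/1 = 28/1 = 28, a_1 = floor((21 + 21)/28) = 1.
  m_2 = 28*1 - 21 = 7, d_2 = (469 - 7^2)/28 = 420/28 = 15, a_2 = floor((21 + 7)/15) = 1.
  m_3 = 15*1 - 7 = 8, d_3 = (469 - 8^2)/15 = 405/15 = 27, a_3 = floor((21 + 8)/27) = 1.
  m_4 = 27*1 - 8 = 19, d_4 = (469 - 19^2)/27 = 108/27 = 4, a_4 = floor((21 + 19)/4) = 10.
  m_5 = 4*10 - 19 = 21, d_5 = (469 - 21^2)/4 = 28/4 = 7, a_5 = floor((21 + 21)/7) = 6.
  m_6 = 7*6 - 21 = 21, d_6 = (469 - 21^2)/7 = 28/7 = 4, a_6 = floor((21 + 21)/4) = 10.
  m_7 = 4*10 - 21 = 19, d_7 = (469 - 19^2)/4 = 108/4 = 27, a_7 = floor((21 + 19)/27) = 1.
  m_8 = 27*1 - 19 = 8, d_8 = (469 - 8^2)/27 = 405/27 = 15, a_8 = floor((21 + 8)/15) = 1.
  m_9 = 15*1 - 8 = 7, d_9 = (469 - 7^2)/15 = 420/15 = 28, a_9 = floor((21 + 7)/28) = 1.
  m_10 = 28*1 - 7 = 21, d_10 = (469 - 21^2)/28 = 28/28 = 1, a_10 = floor((21 + 21)/1) = 42.
  m_11 = 1*42 - 21 = 21, d_11 = (469 - 21^2)/1 = 28/1 = 28: (m_11, d_11) = (m_1, d_1) = (21, 28), so from here the quotients repeat a_1, ..., a_10; the period length is 10.
So sqrt(469) = [21; (1, 1, 1, 10, 6, 10, 1, 1, 1, 42)] with period length k = 10.
k is even, so the fundamental solution of x^2 - 469y^2 = 1 is (p_{k-1}, q_{k-1}) = (p_9, q_9); compute convergents through index 9.
Convergents (p_i = a_i*p_{i-1} + p_{i-2}, q_i = a_i*q_{i-1} + q_{i-2} with p_{-2}=0, p_{-1}=1, q_{-2}=1, q_{-1}=0):
  i=0: a_0=21, p_0 = 21*1 + 0 = 21, q_0 = 21*0 + 1 = 1.
  i=1: a_1=1, p_1 = 1*21 + 1 = 22, q_1 = 1*1 + 0 = 1.
  i=2: a_2=1, p_2 = 1*22 + 21 = 43, q_2 = 1*1 + 1 = 2.
  i=3: a_3=1, p_3 = 1*43 + 22 = 65, q_3 = 1*2 + 1 = 3.
  i=4: a_4=10, p_4 = 10*65 + 43 = 693, q_4 = 10*3 + 2 = 32.
  i=5: a_5=6, p_5 = 6*693 + 65 = 4223, q_5 = 6*32 + 3 = 195.
  i=6: a_6=10, p_6 = 10*4223 + 693 = 42923, q_6 = 10*195 + 32 = 1982.
  i=7: a_7=1, p_7 = 1*42923 + 4223 = 47146, q_7 = 1*1982 + 195 = 2177.
  i=8: a_8=1, p_8 = 1*47146 + 42923 = 90069, q_8 = 1*2177 + 1982 = 4159.
  i=9: a_9=1, p_9 = 1*90069 + 47146 = 137215, q_9 = 1*4159 + 2177 = 6336.
Check: 137215^2 - 469*6336^2 = 18827956225 - 18827956224 = 1, so (x, y) = (137215, 6336) solves the equation, and by the theorem it is the least positive solution.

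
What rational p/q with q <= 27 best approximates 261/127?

Expand x = 261/127 as a continued fraction with the Euclidean algorithm:
  261 = 2*127 + 7, so a_0 = 2.
  127 = 18*7 + 1, so a_1 = 18.
  7 = 7*1 + 0, so a_2 = 7.
so x = [2; 18, 7].
Convergents (p_i = a_i*p_{i-1} + p_{i-2}, q_i = a_i*q_{i-1} + q_{i-2} with p_{-2}=0, p_{-1}=1, q_{-2}=1, q_{-1}=0), until the denominator exceeds 27:
  i=0: a_0=2, p_0 = 2*1 + 0 = 2, q_0 = 2*0 + 1 = 1.
  i=1: a_1=18, p_1 = 18*2 + 1 = 37, q_1 = 18*1 + 0 = 18.
  i=2: a_2=7, p_2 = 7*37 + 2 = 261, q_2 = 7*18 + 1 = 127.
q_2 = 127 > 27, so the last convergent with denominator <= 27 is p_1/q_1 = 37/18.
The closest fraction with denominator <= 27 is either p_1/q_1 or the intermediate fraction (k*p_1 + p_0)/(k*q_1 + q_0) with the largest k >= 1 whose denominator stays <= 27; these approach x as k grows, and every other convergent or intermediate fraction in range is farther away.
Largest k: floor((27 - q_0)/q_1) = floor((27 - 1)/18) = 1.
That gives (1*37 + 2)/(1*18 + 1) = 39/19.
Compare the errors: |x - 37/18| = |261*18 - 37*127|/(127*18) = 1/2286, and |x - 39/19| = |261*19 - 39*127|/(127*19) = 6/2413.
Cross-multiplying, 1*2413 = 2413 < 13716 = 6*2286, so 1/2286 is smaller: the convergent 37/18 is closer to x than 39/19.

37/18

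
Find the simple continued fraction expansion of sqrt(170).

Write x_i = (sqrt(170) + m_i)/d_i with (m_0, d_0) = (0, 1). a_0 = floor(sqrt(170)) = 13, since 13^2 = 169 <= 170 < 196 = 14^2.
Iterate m_{i+1} = d_i*a_i - m_i, d_{i+1} = (170 - m_{i+1}^2)/d_i, a_{i+1} = floor((a_0 + m_{i+1})/d_{i+1}):
  m_1 = 1*13 - 0 = 13, d_1 = (170 - 13^2)/1 = 1/1 = 1, a_1 = floor((13 + 13)/1) = 26.
  m_2 = 1*26 - 13 = 13, d_2 = (170 - 13^2)/1 = 1/1 = 1: (m_2, d_2) = (m_1, d_1) = (13, 1), so from here the quotient a_1 repeats; the period length is 1.
Hence the expansion of sqrt(170) is a_0 = 13 followed by the repeating block 26 (period 1).

[13; (26)]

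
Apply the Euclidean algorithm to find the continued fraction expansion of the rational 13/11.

Run the Euclidean algorithm on 13 and 11; the successive quotients are the partial quotients a_0, a_1, ... (each step inverts the fractional part left over by the previous one):
  13 = 1*11 + 2, so a_0 = 1.
  11 = 5*2 + 1, so a_1 = 5.
  2 = 2*1 + 0, so a_2 = 2.
The remainder reaches 0 after 3 divisions, so the expansion has 3 partial quotients, read off in order.

[1; 5, 2]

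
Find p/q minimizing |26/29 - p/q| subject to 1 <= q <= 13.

Expand x = 26/29 as a continued fraction with the Euclidean algorithm:
  26 = 0*29 + 26, so a_0 = 0.
  29 = 1*26 + 3, so a_1 = 1.
  26 = 8*3 + 2, so a_2 = 8.
  3 = 1*2 + 1, so a_3 = 1.
  2 = 2*1 + 0, so a_4 = 2.
so x = [0; 1, 8, 1, 2].
Convergents (p_i = a_i*p_{i-1} + p_{i-2}, q_i = a_i*q_{i-1} + q_{i-2} with p_{-2}=0, p_{-1}=1, q_{-2}=1, q_{-1}=0), until the denominator exceeds 13:
  i=0: a_0=0, p_0 = 0*1 + 0 = 0, q_0 = 0*0 + 1 = 1.
  i=1: a_1=1, p_1 = 1*0 + 1 = 1, q_1 = 1*1 + 0 = 1.
  i=2: a_2=8, p_2 = 8*1 + 0 = 8, q_2 = 8*1 + 1 = 9.
  i=3: a_3=1, p_3 = 1*8 + 1 = 9, q_3 = 1*9 + 1 = 10.
  i=4: a_4=2, p_4 = 2*9 + 8 = 26, q_4 = 2*10 + 9 = 29.
q_4 = 29 > 13, so the last convergent with denominator <= 13 is p_3/q_3 = 9/10.
The closest fraction with denominator <= 13 is either p_3/q_3 or the intermediate fraction (k*p_3 + p_2)/(k*q_3 + q_2) with the largest k >= 1 whose denominator stays <= 13; these approach x as k grows, and every other convergent or intermediate fraction in range is farther away.
Largest k: floor((13 - q_2)/q_3) = floor((13 - 9)/10) = 0.
Since k = 0, no intermediate fraction beyond p_3/q_3 has denominator <= 13, so the convergent 9/10 is the closest (its error is |26*10 - 9*29|/(29*10) = 1/290).

9/10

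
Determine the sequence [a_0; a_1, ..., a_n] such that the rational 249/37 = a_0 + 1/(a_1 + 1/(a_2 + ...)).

Run the Euclidean algorithm on 249 and 37; the successive quotients are the partial quotients a_0, a_1, ... (each step inverts the fractional part left over by the previous one):
  249 = 6*37 + 27, so a_0 = 6.
  37 = 1*27 + 10, so a_1 = 1.
  27 = 2*10 + 7, so a_2 = 2.
  10 = 1*7 + 3, so a_3 = 1.
  7 = 2*3 + 1, so a_4 = 2.
  3 = 3*1 + 0, so a_5 = 3.
The remainder reaches 0 after 6 divisions, so the expansion has 6 partial quotients, read off in order.

[6; 1, 2, 1, 2, 3]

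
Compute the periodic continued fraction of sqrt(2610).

[51; (11, 2, 1, 10, 1, 2, 11, 102)]

Write x_i = (sqrt(2610) + m_i)/d_i with (m_0, d_0) = (0, 1). a_0 = floor(sqrt(2610)) = 51, since 51^2 = 2601 <= 2610 < 2704 = 52^2.
Iterate m_{i+1} = d_i*a_i - m_i, d_{i+1} = (2610 - m_{i+1}^2)/d_i, a_{i+1} = floor((a_0 + m_{i+1})/d_{i+1}):
  m_1 = 1*51 - 0 = 51, d_1 = (2610 - 51^2)/1 = 9/1 = 9, a_1 = floor((51 + 51)/9) = 11.
  m_2 = 9*11 - 51 = 48, d_2 = (2610 - 48^2)/9 = 306/9 = 34, a_2 = floor((51 + 48)/34) = 2.
  m_3 = 34*2 - 48 = 20, d_3 = (2610 - 20^2)/34 = 2210/34 = 65, a_3 = floor((51 + 20)/65) = 1.
  m_4 = 65*1 - 20 = 45, d_4 = (2610 - 45^2)/65 = 585/65 = 9, a_4 = floor((51 + 45)/9) = 10.
  m_5 = 9*10 - 45 = 45, d_5 = (2610 - 45^2)/9 = 585/9 = 65, a_5 = floor((51 + 45)/65) = 1.
  m_6 = 65*1 - 45 = 20, d_6 = (2610 - 20^2)/65 = 2210/65 = 34, a_6 = floor((51 + 20)/34) = 2.
  m_7 = 34*2 - 20 = 48, d_7 = (2610 - 48^2)/34 = 306/34 = 9, a_7 = floor((51 + 48)/9) = 11.
  m_8 = 9*11 - 48 = 51, d_8 = (2610 - 51^2)/9 = 9/9 = 1, a_8 = floor((51 + 51)/1) = 102.
  m_9 = 1*102 - 51 = 51, d_9 = (2610 - 51^2)/1 = 9/1 = 9: (m_9, d_9) = (m_1, d_1) = (51, 9), so from here the quotients repeat a_1, ..., a_8; the period length is 8.
Hence the expansion of sqrt(2610) is a_0 = 51 followed by the repeating block 11, 2, 1, 10, 1, 2, 11, 102 (period 8).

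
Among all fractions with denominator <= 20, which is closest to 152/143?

17/16

Expand x = 152/143 as a continued fraction with the Euclidean algorithm:
  152 = 1*143 + 9, so a_0 = 1.
  143 = 15*9 + 8, so a_1 = 15.
  9 = 1*8 + 1, so a_2 = 1.
  8 = 8*1 + 0, so a_3 = 8.
so x = [1; 15, 1, 8].
Convergents (p_i = a_i*p_{i-1} + p_{i-2}, q_i = a_i*q_{i-1} + q_{i-2} with p_{-2}=0, p_{-1}=1, q_{-2}=1, q_{-1}=0), until the denominator exceeds 20:
  i=0: a_0=1, p_0 = 1*1 + 0 = 1, q_0 = 1*0 + 1 = 1.
  i=1: a_1=15, p_1 = 15*1 + 1 = 16, q_1 = 15*1 + 0 = 15.
  i=2: a_2=1, p_2 = 1*16 + 1 = 17, q_2 = 1*15 + 1 = 16.
  i=3: a_3=8, p_3 = 8*17 + 16 = 152, q_3 = 8*16 + 15 = 143.
q_3 = 143 > 20, so the last convergent with denominator <= 20 is p_2/q_2 = 17/16.
The closest fraction with denominator <= 20 is either p_2/q_2 or the intermediate fraction (k*p_2 + p_1)/(k*q_2 + q_1) with the largest k >= 1 whose denominator stays <= 20; these approach x as k grows, and every other convergent or intermediate fraction in range is farther away.
Largest k: floor((20 - q_1)/q_2) = floor((20 - 15)/16) = 0.
Since k = 0, no intermediate fraction beyond p_2/q_2 has denominator <= 20, so the convergent 17/16 is the closest (its error is |152*16 - 17*143|/(143*16) = 1/2288).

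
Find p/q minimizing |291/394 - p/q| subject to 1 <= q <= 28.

Expand x = 291/394 as a continued fraction with the Euclidean algorithm:
  291 = 0*394 + 291, so a_0 = 0.
  394 = 1*291 + 103, so a_1 = 1.
  291 = 2*103 + 85, so a_2 = 2.
  103 = 1*85 + 18, so a_3 = 1.
  85 = 4*18 + 13, so a_4 = 4.
  18 = 1*13 + 5, so a_5 = 1.
  13 = 2*5 + 3, so a_6 = 2.
  5 = 1*3 + 2, so a_7 = 1.
  3 = 1*2 + 1, so a_8 = 1.
  2 = 2*1 + 0, so a_9 = 2.
so x = [0; 1, 2, 1, 4, 1, 2, 1, 1, 2].
Convergents (p_i = a_i*p_{i-1} + p_{i-2}, q_i = a_i*q_{i-1} + q_{i-2} with p_{-2}=0, p_{-1}=1, q_{-2}=1, q_{-1}=0), until the denominator exceeds 28:
  i=0: a_0=0, p_0 = 0*1 + 0 = 0, q_0 = 0*0 + 1 = 1.
  i=1: a_1=1, p_1 = 1*0 + 1 = 1, q_1 = 1*1 + 0 = 1.
  i=2: a_2=2, p_2 = 2*1 + 0 = 2, q_2 = 2*1 + 1 = 3.
  i=3: a_3=1, p_3 = 1*2 + 1 = 3, q_3 = 1*3 + 1 = 4.
  i=4: a_4=4, p_4 = 4*3 + 2 = 14, q_4 = 4*4 + 3 = 19.
  i=5: a_5=1, p_5 = 1*14 + 3 = 17, q_5 = 1*19 + 4 = 23.
  i=6: a_6=2, p_6 = 2*17 + 14 = 48, q_6 = 2*23 + 19 = 65.
q_6 = 65 > 28, so the last convergent with denominator <= 28 is p_5/q_5 = 17/23.
The closest fraction with denominator <= 28 is either p_5/q_5 or the intermediate fraction (k*p_5 + p_4)/(k*q_5 + q_4) with the largest k >= 1 whose denominator stays <= 28; these approach x as k grows, and every other convergent or intermediate fraction in range is farther away.
Largest k: floor((28 - q_4)/q_5) = floor((28 - 19)/23) = 0.
Since k = 0, no intermediate fraction beyond p_5/q_5 has denominator <= 28, so the convergent 17/23 is the closest (its error is |291*23 - 17*394|/(394*23) = 5/9062).

17/23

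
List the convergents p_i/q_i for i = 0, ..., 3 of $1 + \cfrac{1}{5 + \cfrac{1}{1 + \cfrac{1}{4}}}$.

1/1, 6/5, 7/6, 34/29

Using the convergent recurrence p_i = a_i*p_{i-1} + p_{i-2}, q_i = a_i*q_{i-1} + q_{i-2} with p_{-2}=0, p_{-1}=1, q_{-2}=1, q_{-1}=0:
  i=0: a_0=1, p_0 = 1*1 + 0 = 1, q_0 = 1*0 + 1 = 1.
  i=1: a_1=5, p_1 = 5*1 + 1 = 6, q_1 = 5*1 + 0 = 5.
  i=2: a_2=1, p_2 = 1*6 + 1 = 7, q_2 = 1*5 + 1 = 6.
  i=3: a_3=4, p_3 = 4*7 + 6 = 34, q_3 = 4*6 + 5 = 29.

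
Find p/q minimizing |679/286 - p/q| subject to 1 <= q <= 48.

Expand x = 679/286 as a continued fraction with the Euclidean algorithm:
  679 = 2*286 + 107, so a_0 = 2.
  286 = 2*107 + 72, so a_1 = 2.
  107 = 1*72 + 35, so a_2 = 1.
  72 = 2*35 + 2, so a_3 = 2.
  35 = 17*2 + 1, so a_4 = 17.
  2 = 2*1 + 0, so a_5 = 2.
so x = [2; 2, 1, 2, 17, 2].
Convergents (p_i = a_i*p_{i-1} + p_{i-2}, q_i = a_i*q_{i-1} + q_{i-2} with p_{-2}=0, p_{-1}=1, q_{-2}=1, q_{-1}=0), until the denominator exceeds 48:
  i=0: a_0=2, p_0 = 2*1 + 0 = 2, q_0 = 2*0 + 1 = 1.
  i=1: a_1=2, p_1 = 2*2 + 1 = 5, q_1 = 2*1 + 0 = 2.
  i=2: a_2=1, p_2 = 1*5 + 2 = 7, q_2 = 1*2 + 1 = 3.
  i=3: a_3=2, p_3 = 2*7 + 5 = 19, q_3 = 2*3 + 2 = 8.
  i=4: a_4=17, p_4 = 17*19 + 7 = 330, q_4 = 17*8 + 3 = 139.
q_4 = 139 > 48, so the last convergent with denominator <= 48 is p_3/q_3 = 19/8.
The closest fraction with denominator <= 48 is either p_3/q_3 or the intermediate fraction (k*p_3 + p_2)/(k*q_3 + q_2) with the largest k >= 1 whose denominator stays <= 48; these approach x as k grows, and every other convergent or intermediate fraction in range is farther away.
Largest k: floor((48 - q_2)/q_3) = floor((48 - 3)/8) = 5.
That gives (5*19 + 7)/(5*8 + 3) = 102/43.
Compare the errors: |x - 19/8| = |679*8 - 19*286|/(286*8) = 2/2288, and |x - 102/43| = |679*43 - 102*286|/(286*43) = 25/12298.
Cross-multiplying, 2*12298 = 24596 < 57200 = 25*2288, so 2/2288 is smaller: the convergent 19/8 is closer to x than 102/43.

19/8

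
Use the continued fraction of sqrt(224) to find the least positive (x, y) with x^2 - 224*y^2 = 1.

(x, y) = (15, 1)

First expand sqrt(224) as a continued fraction. With x_i = (sqrt(224) + m_i)/d_i and (m_0, d_0) = (0, 1): a_0 = floor(sqrt(224)) = 14, since 14^2 = 196 <= 224 < 225 = 15^2.
Iterate m_{i+1} = d_i*a_i - m_i, d_{i+1} = (224 - m_{i+1}^2)/d_i, a_{i+1} = floor((a_0 + m_{i+1})/d_{i+1}):
  m_1 = 1*14 - 0 = 14, d_1 = (224 - 14^2)/1 = 28/1 = 28, a_1 = floor((14 + 14)/28) = 1.
  m_2 = 28*1 - 14 = 14, d_2 = (224 - 14^2)/28 = 28/28 = 1, a_2 = floor((14 + 14)/1) = 28.
  m_3 = 1*28 - 14 = 14, d_3 = (224 - 14^2)/1 = 28/1 = 28: (m_3, d_3) = (m_1, d_1) = (14, 28), so from here the quotients repeat a_1, a_2; the period length is 2.
So sqrt(224) = [14; (1, 28)] with period length k = 2.
k is even, so the fundamental solution of x^2 - 224y^2 = 1 is (p_{k-1}, q_{k-1}) = (p_1, q_1); compute convergents through index 1.
Convergents (p_i = a_i*p_{i-1} + p_{i-2}, q_i = a_i*q_{i-1} + q_{i-2} with p_{-2}=0, p_{-1}=1, q_{-2}=1, q_{-1}=0):
  i=0: a_0=14, p_0 = 14*1 + 0 = 14, q_0 = 14*0 + 1 = 1.
  i=1: a_1=1, p_1 = 1*14 + 1 = 15, q_1 = 1*1 + 0 = 1.
Check: 15^2 - 224*1^2 = 225 - 224 = 1, so (x, y) = (15, 1) solves the equation, and by the theorem it is the least positive solution.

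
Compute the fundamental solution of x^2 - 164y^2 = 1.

First expand sqrt(164) as a continued fraction. With x_i = (sqrt(164) + m_i)/d_i and (m_0, d_0) = (0, 1): a_0 = floor(sqrt(164)) = 12, since 12^2 = 144 <= 164 < 169 = 13^2.
Iterate m_{i+1} = d_i*a_i - m_i, d_{i+1} = (164 - m_{i+1}^2)/d_i, a_{i+1} = floor((a_0 + m_{i+1})/d_{i+1}):
  m_1 = 1*12 - 0 = 12, d_1 = (164 - 12^2)/1 = 20/1 = 20, a_1 = floor((12 + 12)/20) = 1.
  m_2 = 20*1 - 12 = 8, d_2 = (164 - 8^2)/20 = 100/20 = 5, a_2 = floor((12 + 8)/5) = 4.
  m_3 = 5*4 - 8 = 12, d_3 = (164 - 12^2)/5 = 20/5 = 4, a_3 = floor((12 + 12)/4) = 6.
  m_4 = 4*6 - 12 = 12, d_4 = (164 - 12^2)/4 = 20/4 = 5, a_4 = floor((12 + 12)/5) = 4.
  m_5 = 5*4 - 12 = 8, d_5 = (164 - 8^2)/5 = 100/5 = 20, a_5 = floor((12 + 8)/20) = 1.
  m_6 = 20*1 - 8 = 12, d_6 = (164 - 12^2)/20 = 20/20 = 1, a_6 = floor((12 + 12)/1) = 24.
  m_7 = 1*24 - 12 = 12, d_7 = (164 - 12^2)/1 = 20/1 = 20: (m_7, d_7) = (m_1, d_1) = (12, 20), so from here the quotients repeat a_1, ..., a_6; the period length is 6.
So sqrt(164) = [12; (1, 4, 6, 4, 1, 24)] with period length k = 6.
k is even, so the fundamental solution of x^2 - 164y^2 = 1 is (p_{k-1}, q_{k-1}) = (p_5, q_5); compute convergents through index 5.
Convergents (p_i = a_i*p_{i-1} + p_{i-2}, q_i = a_i*q_{i-1} + q_{i-2} with p_{-2}=0, p_{-1}=1, q_{-2}=1, q_{-1}=0):
  i=0: a_0=12, p_0 = 12*1 + 0 = 12, q_0 = 12*0 + 1 = 1.
  i=1: a_1=1, p_1 = 1*12 + 1 = 13, q_1 = 1*1 + 0 = 1.
  i=2: a_2=4, p_2 = 4*13 + 12 = 64, q_2 = 4*1 + 1 = 5.
  i=3: a_3=6, p_3 = 6*64 + 13 = 397, q_3 = 6*5 + 1 = 31.
  i=4: a_4=4, p_4 = 4*397 + 64 = 1652, q_4 = 4*31 + 5 = 129.
  i=5: a_5=1, p_5 = 1*1652 + 397 = 2049, q_5 = 1*129 + 31 = 160.
Check: 2049^2 - 164*160^2 = 4198401 - 4198400 = 1, so (x, y) = (2049, 160) solves the equation, and by the theorem it is the least positive solution.

(x, y) = (2049, 160)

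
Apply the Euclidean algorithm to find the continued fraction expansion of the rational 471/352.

[1; 2, 1, 22, 1, 4]

Run the Euclidean algorithm on 471 and 352; the successive quotients are the partial quotients a_0, a_1, ... (each step inverts the fractional part left over by the previous one):
  471 = 1*352 + 119, so a_0 = 1.
  352 = 2*119 + 114, so a_1 = 2.
  119 = 1*114 + 5, so a_2 = 1.
  114 = 22*5 + 4, so a_3 = 22.
  5 = 1*4 + 1, so a_4 = 1.
  4 = 4*1 + 0, so a_5 = 4.
The remainder reaches 0 after 6 divisions, so the expansion has 6 partial quotients, read off in order.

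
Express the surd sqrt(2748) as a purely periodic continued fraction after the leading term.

[52; (2, 2, 1, 2, 8, 2, 1, 2, 2, 104)]

Write x_i = (sqrt(2748) + m_i)/d_i with (m_0, d_0) = (0, 1). a_0 = floor(sqrt(2748)) = 52, since 52^2 = 2704 <= 2748 < 2809 = 53^2.
Iterate m_{i+1} = d_i*a_i - m_i, d_{i+1} = (2748 - m_{i+1}^2)/d_i, a_{i+1} = floor((a_0 + m_{i+1})/d_{i+1}):
  m_1 = 1*52 - 0 = 52, d_1 = (2748 - 52^2)/1 = 44/1 = 44, a_1 = floor((52 + 52)/44) = 2.
  m_2 = 44*2 - 52 = 36, d_2 = (2748 - 36^2)/44 = 1452/44 = 33, a_2 = floor((52 + 36)/33) = 2.
  m_3 = 33*2 - 36 = 30, d_3 = (2748 - 30^2)/33 = 1848/33 = 56, a_3 = floor((52 + 30)/56) = 1.
  m_4 = 56*1 - 30 = 26, d_4 = (2748 - 26^2)/56 = 2072/56 = 37, a_4 = floor((52 + 26)/37) = 2.
  m_5 = 37*2 - 26 = 48, d_5 = (2748 - 48^2)/37 = 444/37 = 12, a_5 = floor((52 + 48)/12) = 8.
  m_6 = 12*8 - 48 = 48, d_6 = (2748 - 48^2)/12 = 444/12 = 37, a_6 = floor((52 + 48)/37) = 2.
  m_7 = 37*2 - 48 = 26, d_7 = (2748 - 26^2)/37 = 2072/37 = 56, a_7 = floor((52 + 26)/56) = 1.
  m_8 = 56*1 - 26 = 30, d_8 = (2748 - 30^2)/56 = 1848/56 = 33, a_8 = floor((52 + 30)/33) = 2.
  m_9 = 33*2 - 30 = 36, d_9 = (2748 - 36^2)/33 = 1452/33 = 44, a_9 = floor((52 + 36)/44) = 2.
  m_10 = 44*2 - 36 = 52, d_10 = (2748 - 52^2)/44 = 44/44 = 1, a_10 = floor((52 + 52)/1) = 104.
  m_11 = 1*104 - 52 = 52, d_11 = (2748 - 52^2)/1 = 44/1 = 44: (m_11, d_11) = (m_1, d_1) = (52, 44), so from here the quotients repeat a_1, ..., a_10; the period length is 10.
Hence the expansion of sqrt(2748) is a_0 = 52 followed by the repeating block 2, 2, 1, 2, 8, 2, 1, 2, 2, 104 (period 10).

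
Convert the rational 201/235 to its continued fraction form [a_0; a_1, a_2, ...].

Run the Euclidean algorithm on 201 and 235; the successive quotients are the partial quotients a_0, a_1, ... (each step inverts the fractional part left over by the previous one):
  201 = 0*235 + 201, so a_0 = 0.
  235 = 1*201 + 34, so a_1 = 1.
  201 = 5*34 + 31, so a_2 = 5.
  34 = 1*31 + 3, so a_3 = 1.
  31 = 10*3 + 1, so a_4 = 10.
  3 = 3*1 + 0, so a_5 = 3.
The remainder reaches 0 after 6 divisions, so the expansion has 6 partial quotients, read off in order.

[0; 1, 5, 1, 10, 3]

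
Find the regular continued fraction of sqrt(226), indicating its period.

[15; (30)]

Write x_i = (sqrt(226) + m_i)/d_i with (m_0, d_0) = (0, 1). a_0 = floor(sqrt(226)) = 15, since 15^2 = 225 <= 226 < 256 = 16^2.
Iterate m_{i+1} = d_i*a_i - m_i, d_{i+1} = (226 - m_{i+1}^2)/d_i, a_{i+1} = floor((a_0 + m_{i+1})/d_{i+1}):
  m_1 = 1*15 - 0 = 15, d_1 = (226 - 15^2)/1 = 1/1 = 1, a_1 = floor((15 + 15)/1) = 30.
  m_2 = 1*30 - 15 = 15, d_2 = (226 - 15^2)/1 = 1/1 = 1: (m_2, d_2) = (m_1, d_1) = (15, 1), so from here the quotient a_1 repeats; the period length is 1.
Hence the expansion of sqrt(226) is a_0 = 15 followed by the repeating block 30 (period 1).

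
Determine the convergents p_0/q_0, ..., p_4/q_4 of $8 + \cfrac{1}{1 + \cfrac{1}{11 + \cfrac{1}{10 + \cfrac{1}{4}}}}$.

8/1, 9/1, 107/12, 1079/121, 4423/496

Using the convergent recurrence p_i = a_i*p_{i-1} + p_{i-2}, q_i = a_i*q_{i-1} + q_{i-2} with p_{-2}=0, p_{-1}=1, q_{-2}=1, q_{-1}=0:
  i=0: a_0=8, p_0 = 8*1 + 0 = 8, q_0 = 8*0 + 1 = 1.
  i=1: a_1=1, p_1 = 1*8 + 1 = 9, q_1 = 1*1 + 0 = 1.
  i=2: a_2=11, p_2 = 11*9 + 8 = 107, q_2 = 11*1 + 1 = 12.
  i=3: a_3=10, p_3 = 10*107 + 9 = 1079, q_3 = 10*12 + 1 = 121.
  i=4: a_4=4, p_4 = 4*1079 + 107 = 4423, q_4 = 4*121 + 12 = 496.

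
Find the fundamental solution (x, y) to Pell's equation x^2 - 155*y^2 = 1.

(x, y) = (249, 20)

First expand sqrt(155) as a continued fraction. With x_i = (sqrt(155) + m_i)/d_i and (m_0, d_0) = (0, 1): a_0 = floor(sqrt(155)) = 12, since 12^2 = 144 <= 155 < 169 = 13^2.
Iterate m_{i+1} = d_i*a_i - m_i, d_{i+1} = (155 - m_{i+1}^2)/d_i, a_{i+1} = floor((a_0 + m_{i+1})/d_{i+1}):
  m_1 = 1*12 - 0 = 12, d_1 = (155 - 12^2)/1 = 11/1 = 11, a_1 = floor((12 + 12)/11) = 2.
  m_2 = 11*2 - 12 = 10, d_2 = (155 - 10^2)/11 = 55/11 = 5, a_2 = floor((12 + 10)/5) = 4.
  m_3 = 5*4 - 10 = 10, d_3 = (155 - 10^2)/5 = 55/5 = 11, a_3 = floor((12 + 10)/11) = 2.
  m_4 = 11*2 - 10 = 12, d_4 = (155 - 12^2)/11 = 11/11 = 1, a_4 = floor((12 + 12)/1) = 24.
  m_5 = 1*24 - 12 = 12, d_5 = (155 - 12^2)/1 = 11/1 = 11: (m_5, d_5) = (m_1, d_1) = (12, 11), so from here the quotients repeat a_1, ..., a_4; the period length is 4.
So sqrt(155) = [12; (2, 4, 2, 24)] with period length k = 4.
k is even, so the fundamental solution of x^2 - 155y^2 = 1 is (p_{k-1}, q_{k-1}) = (p_3, q_3); compute convergents through index 3.
Convergents (p_i = a_i*p_{i-1} + p_{i-2}, q_i = a_i*q_{i-1} + q_{i-2} with p_{-2}=0, p_{-1}=1, q_{-2}=1, q_{-1}=0):
  i=0: a_0=12, p_0 = 12*1 + 0 = 12, q_0 = 12*0 + 1 = 1.
  i=1: a_1=2, p_1 = 2*12 + 1 = 25, q_1 = 2*1 + 0 = 2.
  i=2: a_2=4, p_2 = 4*25 + 12 = 112, q_2 = 4*2 + 1 = 9.
  i=3: a_3=2, p_3 = 2*112 + 25 = 249, q_3 = 2*9 + 2 = 20.
Check: 249^2 - 155*20^2 = 62001 - 62000 = 1, so (x, y) = (249, 20) solves the equation, and by the theorem it is the least positive solution.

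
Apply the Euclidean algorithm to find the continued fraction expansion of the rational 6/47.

[0; 7, 1, 5]

Run the Euclidean algorithm on 6 and 47; the successive quotients are the partial quotients a_0, a_1, ... (each step inverts the fractional part left over by the previous one):
  6 = 0*47 + 6, so a_0 = 0.
  47 = 7*6 + 5, so a_1 = 7.
  6 = 1*5 + 1, so a_2 = 1.
  5 = 5*1 + 0, so a_3 = 5.
The remainder reaches 0 after 4 divisions, so the expansion has 4 partial quotients, read off in order.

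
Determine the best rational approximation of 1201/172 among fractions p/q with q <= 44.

307/44

Expand x = 1201/172 as a continued fraction with the Euclidean algorithm:
  1201 = 6*172 + 169, so a_0 = 6.
  172 = 1*169 + 3, so a_1 = 1.
  169 = 56*3 + 1, so a_2 = 56.
  3 = 3*1 + 0, so a_3 = 3.
so x = [6; 1, 56, 3].
Convergents (p_i = a_i*p_{i-1} + p_{i-2}, q_i = a_i*q_{i-1} + q_{i-2} with p_{-2}=0, p_{-1}=1, q_{-2}=1, q_{-1}=0), until the denominator exceeds 44:
  i=0: a_0=6, p_0 = 6*1 + 0 = 6, q_0 = 6*0 + 1 = 1.
  i=1: a_1=1, p_1 = 1*6 + 1 = 7, q_1 = 1*1 + 0 = 1.
  i=2: a_2=56, p_2 = 56*7 + 6 = 398, q_2 = 56*1 + 1 = 57.
q_2 = 57 > 44, so the last convergent with denominator <= 44 is p_1/q_1 = 7/1.
The closest fraction with denominator <= 44 is either p_1/q_1 or the intermediate fraction (k*p_1 + p_0)/(k*q_1 + q_0) with the largest k >= 1 whose denominator stays <= 44; these approach x as k grows, and every other convergent or intermediate fraction in range is farther away.
Largest k: floor((44 - q_0)/q_1) = floor((44 - 1)/1) = 43.
That gives (43*7 + 6)/(43*1 + 1) = 307/44.
Compare the errors: |x - 7/1| = |1201*1 - 7*172|/(172*1) = 3/172, and |x - 307/44| = |1201*44 - 307*172|/(172*44) = 40/7568.
Cross-multiplying, 40*172 = 6880 < 22704 = 3*7568, so 40/7568 is smaller: the intermediate fraction 307/44 is closer to x than 7/1.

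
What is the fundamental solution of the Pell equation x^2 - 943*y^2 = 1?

(x, y) = (737, 24)

First expand sqrt(943) as a continued fraction. With x_i = (sqrt(943) + m_i)/d_i and (m_0, d_0) = (0, 1): a_0 = floor(sqrt(943)) = 30, since 30^2 = 900 <= 943 < 961 = 31^2.
Iterate m_{i+1} = d_i*a_i - m_i, d_{i+1} = (943 - m_{i+1}^2)/d_i, a_{i+1} = floor((a_0 + m_{i+1})/d_{i+1}):
  m_1 = 1*30 - 0 = 30, d_1 = (943 - 30^2)/1 = 43/1 = 43, a_1 = floor((30 + 30)/43) = 1.
  m_2 = 43*1 - 30 = 13, d_2 = (943 - 13^2)/43 = 774/43 = 18, a_2 = floor((30 + 13)/18) = 2.
  m_3 = 18*2 - 13 = 23, d_3 = (943 - 23^2)/18 = 414/18 = 23, a_3 = floor((30 + 23)/23) = 2.
  m_4 = 23*2 - 23 = 23, d_4 = (943 - 23^2)/23 = 414/23 = 18, a_4 = floor((30 + 23)/18) = 2.
  m_5 = 18*2 - 23 = 13, d_5 = (943 - 13^2)/18 = 774/18 = 43, a_5 = floor((30 + 13)/43) = 1.
  m_6 = 43*1 - 13 = 30, d_6 = (943 - 30^2)/43 = 43/43 = 1, a_6 = floor((30 + 30)/1) = 60.
  m_7 = 1*60 - 30 = 30, d_7 = (943 - 30^2)/1 = 43/1 = 43: (m_7, d_7) = (m_1, d_1) = (30, 43), so from here the quotients repeat a_1, ..., a_6; the period length is 6.
So sqrt(943) = [30; (1, 2, 2, 2, 1, 60)] with period length k = 6.
k is even, so the fundamental solution of x^2 - 943y^2 = 1 is (p_{k-1}, q_{k-1}) = (p_5, q_5); compute convergents through index 5.
Convergents (p_i = a_i*p_{i-1} + p_{i-2}, q_i = a_i*q_{i-1} + q_{i-2} with p_{-2}=0, p_{-1}=1, q_{-2}=1, q_{-1}=0):
  i=0: a_0=30, p_0 = 30*1 + 0 = 30, q_0 = 30*0 + 1 = 1.
  i=1: a_1=1, p_1 = 1*30 + 1 = 31, q_1 = 1*1 + 0 = 1.
  i=2: a_2=2, p_2 = 2*31 + 30 = 92, q_2 = 2*1 + 1 = 3.
  i=3: a_3=2, p_3 = 2*92 + 31 = 215, q_3 = 2*3 + 1 = 7.
  i=4: a_4=2, p_4 = 2*215 + 92 = 522, q_4 = 2*7 + 3 = 17.
  i=5: a_5=1, p_5 = 1*522 + 215 = 737, q_5 = 1*17 + 7 = 24.
Check: 737^2 - 943*24^2 = 543169 - 543168 = 1, so (x, y) = (737, 24) solves the equation, and by the theorem it is the least positive solution.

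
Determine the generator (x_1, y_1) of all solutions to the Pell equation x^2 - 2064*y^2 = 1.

(x, y) = (16855, 371)

First expand sqrt(2064) as a continued fraction. With x_i = (sqrt(2064) + m_i)/d_i and (m_0, d_0) = (0, 1): a_0 = floor(sqrt(2064)) = 45, since 45^2 = 2025 <= 2064 < 2116 = 46^2.
Iterate m_{i+1} = d_i*a_i - m_i, d_{i+1} = (2064 - m_{i+1}^2)/d_i, a_{i+1} = floor((a_0 + m_{i+1})/d_{i+1}):
  m_1 = 1*45 - 0 = 45, d_1 = (2064 - 45^2)/1 = 39/1 = 39, a_1 = floor((45 + 45)/39) = 2.
  m_2 = 39*2 - 45 = 33, d_2 = (2064 - 33^2)/39 = 975/39 = 25, a_2 = floor((45 + 33)/25) = 3.
  m_3 = 25*3 - 33 = 42, d_3 = (2064 - 42^2)/25 = 300/25 = 12, a_3 = floor((45 + 42)/12) = 7.
  m_4 = 12*7 - 42 = 42, d_4 = (2064 - 42^2)/12 = 300/12 = 25, a_4 = floor((45 + 42)/25) = 3.
  m_5 = 25*3 - 42 = 33, d_5 = (2064 - 33^2)/25 = 975/25 = 39, a_5 = floor((45 + 33)/39) = 2.
  m_6 = 39*2 - 33 = 45, d_6 = (2064 - 45^2)/39 = 39/39 = 1, a_6 = floor((45 + 45)/1) = 90.
  m_7 = 1*90 - 45 = 45, d_7 = (2064 - 45^2)/1 = 39/1 = 39: (m_7, d_7) = (m_1, d_1) = (45, 39), so from here the quotients repeat a_1, ..., a_6; the period length is 6.
So sqrt(2064) = [45; (2, 3, 7, 3, 2, 90)] with period length k = 6.
k is even, so the fundamental solution of x^2 - 2064y^2 = 1 is (p_{k-1}, q_{k-1}) = (p_5, q_5); compute convergents through index 5.
Convergents (p_i = a_i*p_{i-1} + p_{i-2}, q_i = a_i*q_{i-1} + q_{i-2} with p_{-2}=0, p_{-1}=1, q_{-2}=1, q_{-1}=0):
  i=0: a_0=45, p_0 = 45*1 + 0 = 45, q_0 = 45*0 + 1 = 1.
  i=1: a_1=2, p_1 = 2*45 + 1 = 91, q_1 = 2*1 + 0 = 2.
  i=2: a_2=3, p_2 = 3*91 + 45 = 318, q_2 = 3*2 + 1 = 7.
  i=3: a_3=7, p_3 = 7*318 + 91 = 2317, q_3 = 7*7 + 2 = 51.
  i=4: a_4=3, p_4 = 3*2317 + 318 = 7269, q_4 = 3*51 + 7 = 160.
  i=5: a_5=2, p_5 = 2*7269 + 2317 = 16855, q_5 = 2*160 + 51 = 371.
Check: 16855^2 - 2064*371^2 = 284091025 - 284091024 = 1, so (x, y) = (16855, 371) solves the equation, and by the theorem it is the least positive solution.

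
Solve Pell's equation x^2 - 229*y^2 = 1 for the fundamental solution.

(x, y) = (5848201, 386460)

First expand sqrt(229) as a continued fraction. With x_i = (sqrt(229) + m_i)/d_i and (m_0, d_0) = (0, 1): a_0 = floor(sqrt(229)) = 15, since 15^2 = 225 <= 229 < 256 = 16^2.
Iterate m_{i+1} = d_i*a_i - m_i, d_{i+1} = (229 - m_{i+1}^2)/d_i, a_{i+1} = floor((a_0 + m_{i+1})/d_{i+1}):
  m_1 = 1*15 - 0 = 15, d_1 = (229 - 15^2)/1 = 4/1 = 4, a_1 = floor((15 + 15)/4) = 7.
  m_2 = 4*7 - 15 = 13, d_2 = (229 - 13^2)/4 = 60/4 = 15, a_2 = floor((15 + 13)/15) = 1.
  m_3 = 15*1 - 13 = 2, d_3 = (229 - 2^2)/15 = 225/15 = 15, a_3 = floor((15 + 2)/15) = 1.
  m_4 = 15*1 - 2 = 13, d_4 = (229 - 13^2)/15 = 60/15 = 4, a_4 = floor((15 + 13)/4) = 7.
  m_5 = 4*7 - 13 = 15, d_5 = (229 - 15^2)/4 = 4/4 = 1, a_5 = floor((15 + 15)/1) = 30.
  m_6 = 1*30 - 15 = 15, d_6 = (229 - 15^2)/1 = 4/1 = 4: (m_6, d_6) = (m_1, d_1) = (15, 4), so from here the quotients repeat a_1, ..., a_5; the period length is 5.
So sqrt(229) = [15; (7, 1, 1, 7, 30)] with period length k = 5.
k is odd, so (p_{k-1}, q_{k-1}) only solves x^2 - 229y^2 = -1 and the fundamental solution of x^2 - 229y^2 = 1 is (p_{2k-1}, q_{2k-1}) = (p_9, q_9); compute convergents through index 9, running through the period twice.
Convergents (p_i = a_i*p_{i-1} + p_{i-2}, q_i = a_i*q_{i-1} + q_{i-2} with p_{-2}=0, p_{-1}=1, q_{-2}=1, q_{-1}=0):
  i=0: a_0=15, p_0 = 15*1 + 0 = 15, q_0 = 15*0 + 1 = 1.
  i=1: a_1=7, p_1 = 7*15 + 1 = 106, q_1 = 7*1 + 0 = 7.
  i=2: a_2=1, p_2 = 1*106 + 15 = 121, q_2 = 1*7 + 1 = 8.
  i=3: a_3=1, p_3 = 1*121 + 106 = 227, q_3 = 1*8 + 7 = 15.
  i=4: a_4=7, p_4 = 7*227 + 121 = 1710, q_4 = 7*15 + 8 = 113.
  i=5: a_5=30, p_5 = 30*1710 + 227 = 51527, q_5 = 30*113 + 15 = 3405.
  i=6: a_6=7, p_6 = 7*51527 + 1710 = 362399, q_6 = 7*3405 + 113 = 23948.
  i=7: a_7=1, p_7 = 1*362399 + 51527 = 413926, q_7 = 1*23948 + 3405 = 27353.
  i=8: a_8=1, p_8 = 1*413926 + 362399 = 776325, q_8 = 1*27353 + 23948 = 51301.
  i=9: a_9=7, p_9 = 7*776325 + 413926 = 5848201, q_9 = 7*51301 + 27353 = 386460.
Indeed p_4^2 - 229*q_4^2 = 2924100 - 2924101 = -1, not +1.
Check: 5848201^2 - 229*386460^2 = 34201454936401 - 34201454936400 = 1, so (x, y) = (5848201, 386460) solves the equation, and by the theorem it is the least positive solution.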